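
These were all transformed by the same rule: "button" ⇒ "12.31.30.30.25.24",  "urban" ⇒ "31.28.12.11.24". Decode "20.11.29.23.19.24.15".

b is letter #2 and maps to 12: an offset of 10. Each letter is replaced by its alphabet position (a=1..z=26) + 10.
Undoing it on 20.11.29.23.19.24.15: 20→(20−10)÷1=10=j, 11→(11−10)÷1=1=a, 29→(29−10)÷1=19=s, 23→(23−10)÷1=13=m, 19→(19−10)÷1=9=i, 24→(24−10)÷1=14=n, 15→(15−10)÷1=5=e.

jasmine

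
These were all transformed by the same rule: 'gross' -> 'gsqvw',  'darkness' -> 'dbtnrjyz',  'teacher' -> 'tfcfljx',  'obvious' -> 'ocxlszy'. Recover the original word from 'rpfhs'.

In gross: g→g is +0, r→s is +1, o→q is +2, s→v is +3 — the shift increases by 1 each position. Letter i (0-indexed) is shifted by i+0, so successive shifts are 0, 1, 2, ….
Undoing it on rpfhs: r−0=r, p−1=o, f−2=d, h−3=e, s−4=o.

rodeo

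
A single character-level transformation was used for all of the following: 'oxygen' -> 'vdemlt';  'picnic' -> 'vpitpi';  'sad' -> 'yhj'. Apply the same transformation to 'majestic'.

shplyzpi

The shift depends on letter class: consonant x→d is +6, but vowel o→v is +7. Two shifts are in play — +7 for a/e/i/o/u, +6 for every other letter.
For majestic: m(cons)+6=s, a(vowel)+7=h, j(cons)+6=p, e(vowel)+7=l, s(cons)+6=y, t(cons)+6=z, i(vowel)+7=p, c(cons)+6=i.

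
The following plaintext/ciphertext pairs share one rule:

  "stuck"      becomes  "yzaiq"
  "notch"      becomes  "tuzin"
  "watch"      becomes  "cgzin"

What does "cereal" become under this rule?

Compare letters: s→y is +6, t→z is +6, u→a is +6 — a constant shift. Each letter is shifted forward by 6 in the alphabet (a Caesar shift of +6).
For cereal: c+6=i, e+6=k, r+6=x, e+6=k, a+6=g, l+6=r.

ikxkgr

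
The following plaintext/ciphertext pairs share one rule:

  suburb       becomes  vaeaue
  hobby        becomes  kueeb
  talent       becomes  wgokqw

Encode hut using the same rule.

kaw

The shift depends on letter class: consonant s→v is +3, but vowel u→a is +6. Vowels shift forward by 6 and consonants shift forward by 3.
Applying it to hut: h(cons)+3=k, u(vowel)+6=a, t(cons)+3=w.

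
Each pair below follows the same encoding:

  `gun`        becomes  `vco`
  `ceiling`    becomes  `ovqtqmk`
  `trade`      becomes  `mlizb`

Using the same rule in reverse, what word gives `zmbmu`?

The output letters match the input read backwards, each shifted +8: gun reversed is nug. Read the word backwards and shift each letter +8.
Reversing it on zmbmu: shift back: z−8=r, m−8=e, b−8=t, m−8=e, u−8=m → retem; then reverse → meter.

meter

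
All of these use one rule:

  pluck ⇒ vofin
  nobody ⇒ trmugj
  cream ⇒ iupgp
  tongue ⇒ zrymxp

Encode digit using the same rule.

Shifts by position in pluck: pos 0: p→v (+6), pos 1: l→o (+3), pos 2: u→f (+11), pos 3: c→i (+6), pos 4: k→n (+3) — repeating every 3. It's a Vigenère-style cipher with numeric key [6,3,11]: position i shifts by key[i mod 3].
For digit: d+6=j, i+3=l, g+11=r, i+6=o, t+3=w.

jlrow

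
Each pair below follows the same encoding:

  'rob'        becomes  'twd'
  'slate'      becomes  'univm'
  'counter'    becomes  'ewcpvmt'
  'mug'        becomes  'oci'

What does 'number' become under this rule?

The rule splits by letter class: vowels +8, consonants +2.
For number: n(cons)+2=p, u(vowel)+8=c, m(cons)+2=o, b(cons)+2=d, e(vowel)+8=m, r(cons)+2=t.

pcodmt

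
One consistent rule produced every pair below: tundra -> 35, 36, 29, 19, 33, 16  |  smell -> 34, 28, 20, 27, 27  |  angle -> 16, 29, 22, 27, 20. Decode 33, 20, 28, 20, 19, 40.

The number is (letter's place in the alphabet, a=1) + 15.
Reversing it on 33, 20, 28, 20, 19, 40: 33→(33−15)÷1=18=r, 20→(20−15)÷1=5=e, 28→(28−15)÷1=13=m, 20→(20−15)÷1=5=e, 19→(19−15)÷1=4=d, 40→(40−15)÷1=25=y.

remedy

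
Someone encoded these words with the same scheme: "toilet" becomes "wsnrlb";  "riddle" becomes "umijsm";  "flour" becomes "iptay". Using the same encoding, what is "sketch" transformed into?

vojzjp

In toilet: t→w is +3, o→s is +4, i→n is +5, l→r is +6 — the shift increases by 1 each position. The shift increases by 1 at each position, starting from +3: 3, 4, 5, ….
On sketch: s+3=v, k+4=o, e+5=j, t+6=z, c+7=j, h+8=p.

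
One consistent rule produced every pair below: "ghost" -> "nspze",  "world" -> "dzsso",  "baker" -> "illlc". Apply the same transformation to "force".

mzsjp

It's a Vigenère-style cipher with numeric key [7,11,1]: position i shifts by key[i mod 3].
On force: f+7=m, o+11=z, r+1=s, c+7=j, e+11=p.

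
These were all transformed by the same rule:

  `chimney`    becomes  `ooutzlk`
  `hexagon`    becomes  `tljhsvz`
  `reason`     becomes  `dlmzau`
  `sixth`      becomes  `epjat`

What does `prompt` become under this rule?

byatba

Shifts by position in chimney: pos 0: c→o (+12), pos 1: h→o (+7), pos 2: i→u (+12), pos 3: m→t (+7) — repeating every 2. It's a Vigenère-style cipher with numeric key [12,7]: position i shifts by key[i mod 2].
On prompt: p+12=b, r+7=y, o+12=a, m+7=t, p+12=b, t+7=a.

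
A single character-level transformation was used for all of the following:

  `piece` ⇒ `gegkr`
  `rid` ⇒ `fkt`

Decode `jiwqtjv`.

The output letters match the input read backwards, each shifted +2: piece reversed is eceip. The word is reversed, then every letter is shifted forward by 2.
Undoing it on jiwqtjv: shift back: j−2=h, i−2=g, w−2=u, q−2=o, t−2=r, j−2=h, v−2=t → hguorht; then reverse → through.

through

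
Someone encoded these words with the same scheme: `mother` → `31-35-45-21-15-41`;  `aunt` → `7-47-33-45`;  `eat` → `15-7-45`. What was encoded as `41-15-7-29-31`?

realm

m(#13)→31 and o(#15)→35: differences scale by 2, so n = 2·pos + 5. Each letter becomes 2×(its alphabet position, a=1..z=26) + 5.
Undoing it on 41-15-7-29-31: 41→(41−5)÷2=18=r, 15→(15−5)÷2=5=e, 7→(7−5)÷2=1=a, 29→(29−5)÷2=12=l, 31→(31−5)÷2=13=m.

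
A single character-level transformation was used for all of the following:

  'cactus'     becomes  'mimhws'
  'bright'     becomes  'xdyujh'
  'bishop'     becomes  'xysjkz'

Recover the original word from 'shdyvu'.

string

c(2)→m(12) and a(0)→i(8) fit y≡15x+8 (mod 26); the inverse of 15 mod 26 is 7. Each letter's alphabet position (a=0..z=25) is mapped through 15·x+8 mod 26 — an affine cipher.
Undoing it on shdyvu: s(18)→7·(18−8)≡18=s; h(7)→7·(7−8)≡19=t; d(3)→7·(3−8)≡17=r; y(24)→7·(24−8)≡8=i; v(21)→7·(21−8)≡13=n; u(20)→7·(20−8)≡6=g (all mod 26).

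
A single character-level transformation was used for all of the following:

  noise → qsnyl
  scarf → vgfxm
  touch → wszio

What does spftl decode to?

plane

In noise: n→q is +3, o→s is +4, i→n is +5, s→y is +6 — the shift increases by 1 each position. Letter i (0-indexed) is shifted by i+3, so successive shifts are 3, 4, 5, ….
Undoing it on spftl: s−3=p, p−4=l, f−5=a, t−6=n, l−7=e.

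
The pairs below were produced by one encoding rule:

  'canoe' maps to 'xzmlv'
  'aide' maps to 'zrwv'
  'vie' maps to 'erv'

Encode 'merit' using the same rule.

nvirg

This is the alphabet-reversal cipher (Atbash): a becomes z, b becomes y, etc.
For merit: m↔n, e↔v, r↔i, i↔r, t↔g.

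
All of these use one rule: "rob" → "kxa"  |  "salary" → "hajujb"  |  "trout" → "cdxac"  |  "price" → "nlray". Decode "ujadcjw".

The output letters match the input read backwards, each shifted +9: rob reversed is bor. Two steps: reverse the string, then apply a Caesar shift of +9.
Reversing it on ujadcjw: shift back: u−9=l, j−9=a, a−9=r, d−9=u, c−9=t, j−9=a, w−9=n → larutan; then reverse → natural.

natural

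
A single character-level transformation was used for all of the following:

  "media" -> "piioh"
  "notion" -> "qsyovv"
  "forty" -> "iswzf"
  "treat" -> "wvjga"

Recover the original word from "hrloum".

engine

In media: m→p is +3, e→i is +4, d→i is +5, i→o is +6 — the shift increases by 1 each position. Letter i (0-indexed) is shifted by i+3, so successive shifts are 3, 4, 5, ….
Decoding hrloum: h−3=e, r−4=n, l−5=g, o−6=i, u−7=n, m−8=e.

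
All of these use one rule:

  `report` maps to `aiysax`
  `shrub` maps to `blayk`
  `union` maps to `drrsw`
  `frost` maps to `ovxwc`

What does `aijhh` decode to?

Shifts by position in report: pos 0: r→a (+9), pos 1: e→i (+4), pos 2: p→y (+9), pos 3: o→s (+4) — repeating every 2. It's a Vigenère-style cipher with numeric key [9,4]: position i shifts by key[i mod 2].
Reversing it on aijhh: a−9=r, i−4=e, j−9=a, h−4=d, h−9=y.

ready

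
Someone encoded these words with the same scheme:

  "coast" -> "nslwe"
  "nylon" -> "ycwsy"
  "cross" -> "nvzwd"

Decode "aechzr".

Shifts by position in coast: pos 0: c→n (+11), pos 1: o→s (+4), pos 2: a→l (+11), pos 3: s→w (+4) — repeating every 2. It's a Vigenère-style cipher with numeric key [11,4]: position i shifts by key[i mod 2].
Undoing it on aechzr: a−11=p, e−4=a, c−11=r, h−4=d, z−11=o, r−4=n.

pardon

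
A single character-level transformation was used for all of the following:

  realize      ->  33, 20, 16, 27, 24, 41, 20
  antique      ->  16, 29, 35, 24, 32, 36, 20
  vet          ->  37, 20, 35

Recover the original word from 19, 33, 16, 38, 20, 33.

r is letter #18 and maps to 33: an offset of 15. The number is (letter's place in the alphabet, a=1) + 15.
Decoding 19, 33, 16, 38, 20, 33: 19→(19−15)÷1=4=d, 33→(33−15)÷1=18=r, 16→(16−15)÷1=1=a, 38→(38−15)÷1=23=w, 20→(20−15)÷1=5=e, 33→(33−15)÷1=18=r.

drawer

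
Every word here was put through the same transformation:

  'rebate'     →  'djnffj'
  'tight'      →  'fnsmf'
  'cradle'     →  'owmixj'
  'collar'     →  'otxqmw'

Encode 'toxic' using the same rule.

ftjno

Shifts by position in rebate: pos 0: r→d (+12), pos 1: e→j (+5), pos 2: b→n (+12), pos 3: a→f (+5) — repeating every 2. A repeating key of period 2 is used — shifts +12, +5 over and over.
On toxic: t+12=f, o+5=t, x+12=j, i+5=n, c+12=o.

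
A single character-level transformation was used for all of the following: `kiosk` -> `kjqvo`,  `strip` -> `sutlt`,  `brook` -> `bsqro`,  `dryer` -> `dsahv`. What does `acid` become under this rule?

Letter i (0-indexed) is shifted by i+0, so successive shifts are 0, 1, 2, ….
For acid: a+0=a, c+1=d, i+2=k, d+3=g.

adkg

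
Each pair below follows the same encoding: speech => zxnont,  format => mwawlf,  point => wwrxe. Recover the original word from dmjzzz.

weapon

In speech: s→z is +7, p→x is +8, e→n is +9, e→o is +10 — the shift increases by 1 each position. The shift increases by 1 at each position, starting from +7: 7, 8, 9, ….
Decoding dmjzzz: d−7=w, m−8=e, j−9=a, z−10=p, z−11=o, z−12=n.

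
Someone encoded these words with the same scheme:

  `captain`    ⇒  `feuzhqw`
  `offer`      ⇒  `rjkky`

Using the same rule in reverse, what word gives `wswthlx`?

tornado

In captain: c→f is +3, a→e is +4, p→u is +5, t→z is +6 — the shift increases by 1 each position. Letter i (0-indexed) is shifted by i+3, so successive shifts are 3, 4, 5, ….
Decoding wswthlx: w−3=t, s−4=o, w−5=r, t−6=n, h−7=a, l−8=d, x−9=o.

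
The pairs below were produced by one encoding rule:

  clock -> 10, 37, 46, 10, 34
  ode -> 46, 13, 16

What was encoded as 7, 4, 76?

bay

c(#3)→10 and l(#12)→37: differences scale by 3, so n = 3·pos + 1. Each letter becomes 3×(its alphabet position, a=1..z=26) + 1.
Reversing it on 7, 4, 76: 7→(7−1)÷3=2=b, 4→(4−1)÷3=1=a, 76→(76−1)÷3=25=y.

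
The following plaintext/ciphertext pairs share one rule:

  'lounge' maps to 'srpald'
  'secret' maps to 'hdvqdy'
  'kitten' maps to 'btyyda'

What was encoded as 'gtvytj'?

victim

l(11)→s(18) and o(14)→r(17) fit y≡17x+13 (mod 26); the inverse of 17 mod 26 is 23. Treating letters as 0–25, the rule is x ↦ 17x + 13 (mod 26).
Reversing it on gtvytj: g(6)→23·(6−13)≡21=v; t(19)→23·(19−13)≡8=i; v(21)→23·(21−13)≡2=c; y(24)→23·(24−13)≡19=t; t(19)→23·(19−13)≡8=i; j(9)→23·(9−13)≡12=m (all mod 26).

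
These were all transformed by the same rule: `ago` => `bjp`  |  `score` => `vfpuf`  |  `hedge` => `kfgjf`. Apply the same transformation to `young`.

The shift depends on letter class: consonant g→j is +3, but vowel a→b is +1. Vowels shift forward by 1 and consonants shift forward by 3.
For young: y(cons)+3=b, o(vowel)+1=p, u(vowel)+1=v, n(cons)+3=q, g(cons)+3=j.

bpvqj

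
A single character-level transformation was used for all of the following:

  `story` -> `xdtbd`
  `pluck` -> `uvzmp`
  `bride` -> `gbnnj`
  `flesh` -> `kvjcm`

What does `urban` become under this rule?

Shifts by position in story: pos 0: s→x (+5), pos 1: t→d (+10), pos 2: o→t (+5), pos 3: r→b (+10) — repeating every 2. A repeating key of period 2 is used — shifts +5, +10 over and over.
For urban: u+5=z, r+10=b, b+5=g, a+10=k, n+5=s.

zbgks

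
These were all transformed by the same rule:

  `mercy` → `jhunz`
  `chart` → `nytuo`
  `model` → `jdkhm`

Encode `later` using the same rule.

mtohu

Treating letters as 0–25, the rule is x ↦ 23x + 19 (mod 26).
For later: l(11)→23·11+19≡12=m; a(0)→23·0+19≡19=t; t(19)→23·19+19≡14=o; e(4)→23·4+19≡7=h; r(17)→23·17+19≡20=u (all mod 26).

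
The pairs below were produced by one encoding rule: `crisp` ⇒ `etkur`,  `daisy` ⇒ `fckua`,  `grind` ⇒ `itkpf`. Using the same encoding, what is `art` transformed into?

ctv

Compare letters: c→e is +2, r→t is +2, i→k is +2 — a constant shift. Each letter is shifted forward by 2 in the alphabet (a Caesar shift of +2).
On art: a+2=c, r+2=t, t+2=v.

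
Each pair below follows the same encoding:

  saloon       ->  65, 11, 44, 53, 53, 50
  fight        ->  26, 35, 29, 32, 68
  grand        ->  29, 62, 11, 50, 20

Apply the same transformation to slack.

s(#19)→65 and a(#1)→11: differences scale by 3, so n = 3·pos + 8. Each letter becomes 3×(its alphabet position, a=1..z=26) + 8.
On slack: s=19→65, l=12→44, a=1→11, c=3→17, k=11→41.

65, 44, 11, 17, 41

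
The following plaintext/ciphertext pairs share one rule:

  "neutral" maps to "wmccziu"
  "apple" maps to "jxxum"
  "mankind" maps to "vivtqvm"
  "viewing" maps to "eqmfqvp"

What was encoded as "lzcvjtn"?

crumble

Shifts by position in neutral: pos 0: n→w (+9), pos 1: e→m (+8), pos 2: u→c (+8), pos 3: t→c (+9), pos 4: r→z (+8), pos 5: a→i (+8) — repeating every 3. The shifts repeat in a cycle of length 3: positions 0,1,… shift by +9, +8, +8, then the pattern repeats.
Undoing it on lzcvjtn: l−9=c, z−8=r, c−8=u, v−9=m, j−8=b, t−8=l, n−9=e.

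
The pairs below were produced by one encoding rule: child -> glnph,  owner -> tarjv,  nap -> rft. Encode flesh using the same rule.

Two shifts are in play — +5 for a/e/i/o/u, +4 for every other letter.
Applying it to flesh: f(cons)+4=j, l(cons)+4=p, e(vowel)+5=j, s(cons)+4=w, h(cons)+4=l.

jpjwl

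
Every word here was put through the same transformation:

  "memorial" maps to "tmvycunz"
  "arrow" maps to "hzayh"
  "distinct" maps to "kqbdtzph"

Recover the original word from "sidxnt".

In memorial: m→t is +7, e→m is +8, m→v is +9, o→y is +10 — the shift increases by 1 each position. Each letter shifts forward by (position + 7), i.e. 7, 8, 9, … — the shift grows by one for each successive letter.
Undoing it on sidxnt: s−7=l, i−8=a, d−9=u, x−10=n, n−11=c, t−12=h.

launch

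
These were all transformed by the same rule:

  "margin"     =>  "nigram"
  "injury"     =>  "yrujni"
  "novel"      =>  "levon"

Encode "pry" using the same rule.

yrp

The output letters match the input read backwards: margin reversed is nigram. The word is simply reversed.
On pry: reverse → yrp.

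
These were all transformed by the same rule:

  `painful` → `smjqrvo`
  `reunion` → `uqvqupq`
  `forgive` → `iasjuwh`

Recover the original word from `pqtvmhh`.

Shifts by position in painful: pos 0: p→s (+3), pos 1: a→m (+12), pos 2: i→j (+1), pos 3: n→q (+3), pos 4: f→r (+12), pos 5: u→v (+1) — repeating every 3. It's a Vigenère-style cipher with numeric key [3,12,1]: position i shifts by key[i mod 3].
Decoding pqtvmhh: p−3=m, q−12=e, t−1=s, v−3=s, m−12=a, h−1=g, h−3=e.

message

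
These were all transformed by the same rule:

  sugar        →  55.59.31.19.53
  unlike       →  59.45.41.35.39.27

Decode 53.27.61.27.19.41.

s(#19)→55 and u(#21)→59: differences scale by 2, so n = 2·pos + 17. Each letter becomes 2×(its alphabet position, a=1..z=26) + 17.
Decoding 53.27.61.27.19.41: 53→(53−17)÷2=18=r, 27→(27−17)÷2=5=e, 61→(61−17)÷2=22=v, 27→(27−17)÷2=5=e, 19→(19−17)÷2=1=a, 41→(41−17)÷2=12=l.

reveal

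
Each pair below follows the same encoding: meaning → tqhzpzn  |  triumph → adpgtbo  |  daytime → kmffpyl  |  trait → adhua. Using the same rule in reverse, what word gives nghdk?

Shifts by position in meaning: pos 0: m→t (+7), pos 1: e→q (+12), pos 2: a→h (+7), pos 3: n→z (+12) — repeating every 2. It's a Vigenère-style cipher with numeric key [7,12]: position i shifts by key[i mod 2].
Reversing it on nghdk: n−7=g, g−12=u, h−7=a, d−12=r, k−7=d.

guard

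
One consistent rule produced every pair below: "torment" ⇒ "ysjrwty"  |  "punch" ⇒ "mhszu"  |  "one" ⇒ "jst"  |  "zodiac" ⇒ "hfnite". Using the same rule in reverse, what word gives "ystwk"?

Two steps: reverse the string, then apply a Caesar shift of +5.
Decoding ystwk: shift back: y−5=t, s−5=n, t−5=o, w−5=r, k−5=f → tnorf; then reverse → front.

front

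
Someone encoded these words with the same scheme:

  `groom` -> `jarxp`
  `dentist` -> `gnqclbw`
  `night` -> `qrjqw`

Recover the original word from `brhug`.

The shifts repeat in a cycle of length 2: positions 0,1,… shift by +3, +9, then the pattern repeats.
Decoding brhug: b−3=y, r−9=i, h−3=e, u−9=l, g−3=d.

yield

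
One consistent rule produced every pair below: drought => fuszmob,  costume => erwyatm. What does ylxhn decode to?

Each letter shifts forward by (position + 2), i.e. 2, 3, 4, … — the shift grows by one for each successive letter.
Decoding ylxhn: y−2=w, l−3=i, x−4=t, h−5=c, n−6=h.

witch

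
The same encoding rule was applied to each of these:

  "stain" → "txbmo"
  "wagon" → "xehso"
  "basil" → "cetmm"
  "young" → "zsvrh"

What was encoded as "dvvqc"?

The shifts repeat in a cycle of length 2: positions 0,1,… shift by +1, +4, then the pattern repeats.
Undoing it on dvvqc: d−1=c, v−4=r, v−1=u, q−4=m, c−1=b.

crumb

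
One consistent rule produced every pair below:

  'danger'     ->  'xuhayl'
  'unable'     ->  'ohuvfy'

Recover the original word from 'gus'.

Compare letters: d→x is +20, a→u is +20, n→h is +20 — a constant shift. Every letter moves 20 places later in the alphabet, wrapping around z→a.
Undoing it on gus: g−20=m, u−20=a, s−20=y.

may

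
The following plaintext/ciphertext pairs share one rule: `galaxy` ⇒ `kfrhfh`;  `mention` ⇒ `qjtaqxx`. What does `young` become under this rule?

Each letter shifts forward by (position + 4), i.e. 4, 5, 6, … — the shift grows by one for each successive letter.
On young: y+4=c, o+5=t, u+6=a, n+7=u, g+8=o.

ctauo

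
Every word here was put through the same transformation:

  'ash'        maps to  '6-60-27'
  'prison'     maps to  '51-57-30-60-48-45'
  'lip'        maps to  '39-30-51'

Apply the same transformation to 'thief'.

a(#1)→6 and s(#19)→60: differences scale by 3, so n = 3·pos + 3. Each letter becomes 3×(its alphabet position, a=1..z=26) + 3.
For thief: t=20→63, h=8→27, i=9→30, e=5→18, f=6→21.

63-27-30-18-21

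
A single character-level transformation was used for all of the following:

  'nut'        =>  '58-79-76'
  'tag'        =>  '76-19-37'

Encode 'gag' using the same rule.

Each letter becomes 3×(its alphabet position, a=1..z=26) + 16.
For gag: g=7→37, a=1→19, g=7→37.

37-19-37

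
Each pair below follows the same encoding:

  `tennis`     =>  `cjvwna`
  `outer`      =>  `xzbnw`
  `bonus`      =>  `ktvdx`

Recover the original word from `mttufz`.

It's a Vigenère-style cipher with numeric key [9,5,8]: position i shifts by key[i mod 3].
Decoding mttufz: m−9=d, t−5=o, t−8=l, u−9=l, f−5=a, z−8=r.

dollar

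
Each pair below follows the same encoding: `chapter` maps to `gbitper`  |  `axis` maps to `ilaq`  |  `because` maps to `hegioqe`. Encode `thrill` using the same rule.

c(2)→g(6) and h(7)→b(1) fit y≡25x+8 (mod 26); the inverse of 25 mod 26 is 25. This is an affine cipher: with a=0,…,z=25, each position x becomes (25x+8) mod 26.
For thrill: t(19)→25·19+8≡15=p; h(7)→25·7+8≡1=b; r(17)→25·17+8≡17=r; i(8)→25·8+8≡0=a; l(11)→25·11+8≡23=x; l(11)→25·11+8≡23=x (all mod 26).

pbraxx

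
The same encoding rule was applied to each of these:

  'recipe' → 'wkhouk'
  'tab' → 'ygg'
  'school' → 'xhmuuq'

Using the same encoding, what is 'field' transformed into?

The shift depends on letter class: consonant r→w is +5, but vowel e→k is +6. The rule splits by letter class: vowels +6, consonants +5.
Applying it to field: f(cons)+5=k, i(vowel)+6=o, e(vowel)+6=k, l(cons)+5=q, d(cons)+5=i.

kokqi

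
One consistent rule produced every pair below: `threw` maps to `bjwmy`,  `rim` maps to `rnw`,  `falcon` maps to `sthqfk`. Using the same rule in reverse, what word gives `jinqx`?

The output letters match the input read backwards, each shifted +5: threw reversed is werht. Two steps: reverse the string, then apply a Caesar shift of +5.
Decoding jinqx: shift back: j−5=e, i−5=d, n−5=i, q−5=l, x−5=s → edils; then reverse → slide.

slide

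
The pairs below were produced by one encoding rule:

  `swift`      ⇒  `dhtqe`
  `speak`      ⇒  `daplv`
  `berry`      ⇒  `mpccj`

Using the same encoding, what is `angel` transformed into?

Compare letters: s→d is +11, w→h is +11, i→t is +11 — a constant shift. It's a constant shift of +11 (ROT11).
Applying it to angel: a+11=l, n+11=y, g+11=r, e+11=p, l+11=w.

lyrpw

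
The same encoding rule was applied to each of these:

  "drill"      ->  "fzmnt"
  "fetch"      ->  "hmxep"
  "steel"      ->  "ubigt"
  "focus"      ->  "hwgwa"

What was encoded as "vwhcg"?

Shifts by position in drill: pos 0: d→f (+2), pos 1: r→z (+8), pos 2: i→m (+4), pos 3: l→n (+2), pos 4: l→t (+8) — repeating every 3. It's a Vigenère-style cipher with numeric key [2,8,4]: position i shifts by key[i mod 3].
Decoding vwhcg: v−2=t, w−8=o, h−4=d, c−2=a, g−8=y.

today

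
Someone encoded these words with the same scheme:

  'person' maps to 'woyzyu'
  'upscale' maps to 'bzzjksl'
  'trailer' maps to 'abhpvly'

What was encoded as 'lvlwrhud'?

elephant

Shifts by position in person: pos 0: p→w (+7), pos 1: e→o (+10), pos 2: r→y (+7), pos 3: s→z (+7), pos 4: o→y (+10), pos 5: n→u (+7) — repeating every 3. The shifts repeat in a cycle of length 3: positions 0,1,… shift by +7, +10, +7, then the pattern repeats.
Undoing it on lvlwrhud: l−7=e, v−10=l, l−7=e, w−7=p, r−10=h, h−7=a, u−7=n, d−10=t.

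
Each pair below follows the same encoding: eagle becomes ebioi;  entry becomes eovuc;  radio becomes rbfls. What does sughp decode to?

In eagle: e→e is +0, a→b is +1, g→i is +2, l→o is +3 — the shift increases by 1 each position. Each letter shifts forward by its position index (0, 1, 2, …) — the shift grows by one for each successive letter.
Decoding sughp: s−0=s, u−1=t, g−2=e, h−3=e, p−4=l.

steel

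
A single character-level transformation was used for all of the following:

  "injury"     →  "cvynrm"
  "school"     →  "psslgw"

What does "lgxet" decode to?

patch

The word is reversed, then every letter is shifted forward by 4.
Reversing it on lgxet: shift back: l−4=h, g−4=c, x−4=t, e−4=a, t−4=p → hctap; then reverse → patch.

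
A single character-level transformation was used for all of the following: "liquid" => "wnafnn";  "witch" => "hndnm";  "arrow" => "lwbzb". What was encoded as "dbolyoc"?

sweater

Shifts by position in liquid: pos 0: l→w (+11), pos 1: i→n (+5), pos 2: q→a (+10), pos 3: u→f (+11), pos 4: i→n (+5), pos 5: d→n (+10) — repeating every 3. The shifts repeat in a cycle of length 3: positions 0,1,… shift by +11, +5, +10, then the pattern repeats.
Undoing it on dbolyoc: d−11=s, b−5=w, o−10=e, l−11=a, y−5=t, o−10=e, c−11=r.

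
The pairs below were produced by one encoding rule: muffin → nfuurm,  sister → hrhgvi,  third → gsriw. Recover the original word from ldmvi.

owner

Each pair mirrors across the alphabet (m↔n, u↔f, f↔u): positions sum to 25. This is the alphabet-reversal cipher (Atbash): a becomes z, b becomes y, etc.
Decoding ldmvi: l↔o, d↔w, m↔n, v↔e, i↔r.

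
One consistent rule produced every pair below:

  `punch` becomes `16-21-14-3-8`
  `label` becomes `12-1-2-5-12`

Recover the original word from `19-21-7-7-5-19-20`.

suggest

p is letter #16 and maps to 16: an offset of 0. Letters become their 1-indexed alphabet positions: a=1 … z=26.
Reversing it on 19-21-7-7-5-19-20: 19=s, 21=u, 7=g, 7=g, 5=e, 19=s, 20=t.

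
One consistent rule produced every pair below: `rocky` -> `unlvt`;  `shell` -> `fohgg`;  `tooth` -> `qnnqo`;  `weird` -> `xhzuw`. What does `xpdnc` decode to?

wagon

r(17)→u(20) and o(14)→n(13) fit y≡11x+15 (mod 26); the inverse of 11 mod 26 is 19. Treating letters as 0–25, the rule is x ↦ 11x + 15 (mod 26).
Undoing it on xpdnc: x(23)→19·(23−15)≡22=w; p(15)→19·(15−15)≡0=a; d(3)→19·(3−15)≡6=g; n(13)→19·(13−15)≡14=o; c(2)→19·(2−15)≡13=n (all mod 26).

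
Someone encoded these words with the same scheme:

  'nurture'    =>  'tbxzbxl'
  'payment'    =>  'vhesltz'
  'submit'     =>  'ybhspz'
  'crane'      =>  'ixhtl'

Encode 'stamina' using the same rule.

yzhspth

Two shifts are in play — +7 for a/e/i/o/u, +6 for every other letter.
For stamina: s(cons)+6=y, t(cons)+6=z, a(vowel)+7=h, m(cons)+6=s, i(vowel)+7=p, n(cons)+6=t, a(vowel)+7=h.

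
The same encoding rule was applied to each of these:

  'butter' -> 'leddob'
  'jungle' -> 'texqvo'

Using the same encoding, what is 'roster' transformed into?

Every letter moves 10 places later in the alphabet, wrapping around z→a.
For roster: r+10=b, o+10=y, s+10=c, t+10=d, e+10=o, r+10=b.

bycdob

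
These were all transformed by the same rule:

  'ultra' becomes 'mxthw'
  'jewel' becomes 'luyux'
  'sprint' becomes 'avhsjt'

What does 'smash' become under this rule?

aqwaz

Treating letters as 0–25, the rule is x ↦ 19x + 22 (mod 26).
Applying it to smash: s(18)→19·18+22≡0=a; m(12)→19·12+22≡16=q; a(0)→19·0+22≡22=w; s(18)→19·18+22≡0=a; h(7)→19·7+22≡25=z (all mod 26).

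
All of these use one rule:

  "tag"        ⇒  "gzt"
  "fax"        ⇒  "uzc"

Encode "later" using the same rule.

Each pair mirrors across the alphabet (t↔g, a↔z, g↔t): positions sum to 25. Letters are reflected about the middle of the alphabet (position → 25−position): Atbash.
On later: l↔o, a↔z, t↔g, e↔v, r↔i.

ozgvi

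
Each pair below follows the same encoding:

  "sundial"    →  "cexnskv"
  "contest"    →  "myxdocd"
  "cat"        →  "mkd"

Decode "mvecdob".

Compare letters: s→c is +10, u→e is +10, n→x is +10 — a constant shift. Each letter is shifted forward by 10 in the alphabet (a Caesar shift of +10).
Decoding mvecdob: m−10=c, v−10=l, e−10=u, c−10=s, d−10=t, o−10=e, b−10=r.

cluster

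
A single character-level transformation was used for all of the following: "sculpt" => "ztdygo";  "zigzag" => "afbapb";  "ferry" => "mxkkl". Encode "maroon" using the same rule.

npkrrc

s(18)→z(25) and c(2)→t(19) fit y≡15x+15 (mod 26); the inverse of 15 mod 26 is 7. Treating letters as 0–25, the rule is x ↦ 15x + 15 (mod 26).
For maroon: m(12)→15·12+15≡13=n; a(0)→15·0+15≡15=p; r(17)→15·17+15≡10=k; o(14)→15·14+15≡17=r; o(14)→15·14+15≡17=r; n(13)→15·13+15≡2=c (all mod 26).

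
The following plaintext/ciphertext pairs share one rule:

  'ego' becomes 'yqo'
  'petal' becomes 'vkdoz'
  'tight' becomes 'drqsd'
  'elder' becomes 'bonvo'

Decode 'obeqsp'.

The output letters match the input read backwards, each shifted +10: ego reversed is oge. Two steps: reverse the string, then apply a Caesar shift of +10.
Reversing it on obeqsp: shift back: o−10=e, b−10=r, e−10=u, q−10=g, s−10=i, p−10=f → erugif; then reverse → figure.

figure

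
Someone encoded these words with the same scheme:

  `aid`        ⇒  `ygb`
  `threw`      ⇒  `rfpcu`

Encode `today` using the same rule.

Compare letters: a→y is +24, i→g is +24, d→b is +24 — a constant shift. Every letter moves 24 places later in the alphabet, wrapping around z→a.
For today: t+24=r, o+24=m, d+24=b, a+24=y, y+24=w.

rmbyw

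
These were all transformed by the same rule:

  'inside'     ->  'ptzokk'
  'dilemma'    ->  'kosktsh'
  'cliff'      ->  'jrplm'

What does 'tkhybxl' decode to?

The shifts repeat in a cycle of length 2: positions 0,1,… shift by +7, +6, then the pattern repeats.
Reversing it on tkhybxl: t−7=m, k−6=e, h−7=a, y−6=s, b−7=u, x−6=r, l−7=e.

measure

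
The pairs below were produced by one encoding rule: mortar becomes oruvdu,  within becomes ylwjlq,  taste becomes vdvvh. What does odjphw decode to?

magnet

The shifts repeat in a cycle of length 3: positions 0,1,… shift by +2, +3, +3, then the pattern repeats.
Decoding odjphw: o−2=m, d−3=a, j−3=g, p−2=n, h−3=e, w−3=t.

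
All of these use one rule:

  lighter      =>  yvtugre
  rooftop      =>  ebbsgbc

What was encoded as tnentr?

garage

Each letter is shifted forward by 13 in the alphabet (a Caesar shift of +13).
Reversing it on tnentr: t−13=g, n−13=a, e−13=r, n−13=a, t−13=g, r−13=e.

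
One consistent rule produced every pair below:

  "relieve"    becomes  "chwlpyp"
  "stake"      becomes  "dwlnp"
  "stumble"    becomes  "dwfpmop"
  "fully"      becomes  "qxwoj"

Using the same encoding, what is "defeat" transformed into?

ohqhlw

The shifts repeat in a cycle of length 2: positions 0,1,… shift by +11, +3, then the pattern repeats.
On defeat: d+11=o, e+3=h, f+11=q, e+3=h, a+11=l, t+3=w.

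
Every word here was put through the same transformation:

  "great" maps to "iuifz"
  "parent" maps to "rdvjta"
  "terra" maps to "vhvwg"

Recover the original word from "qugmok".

In great: g→i is +2, r→u is +3, e→i is +4, a→f is +5 — the shift increases by 1 each position. Each letter shifts forward by (position + 2), i.e. 2, 3, 4, … — the shift grows by one for each successive letter.
Undoing it on qugmok: q−2=o, u−3=r, g−4=c, m−5=h, o−6=i, k−7=d.

orchid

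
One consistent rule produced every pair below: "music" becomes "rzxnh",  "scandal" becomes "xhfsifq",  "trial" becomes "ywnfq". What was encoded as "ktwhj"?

force

Compare letters: m→r is +5, u→z is +5, s→x is +5 — a constant shift. Each letter is shifted forward by 5 in the alphabet (a Caesar shift of +5).
Decoding ktwhj: k−5=f, t−5=o, w−5=r, h−5=c, j−5=e.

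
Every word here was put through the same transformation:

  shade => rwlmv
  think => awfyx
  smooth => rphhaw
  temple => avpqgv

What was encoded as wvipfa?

s(18)→r(17) and h(7)→w(22) fit y≡9x+11 (mod 26); the inverse of 9 mod 26 is 3. Each letter's alphabet position (a=0..z=25) is mapped through 9·x+11 mod 26 — an affine cipher.
Decoding wvipfa: w(22)→3·(22−11)≡7=h; v(21)→3·(21−11)≡4=e; i(8)→3·(8−11)≡17=r; p(15)→3·(15−11)≡12=m; f(5)→3·(5−11)≡8=i; a(0)→3·(0−11)≡19=t (all mod 26).

hermit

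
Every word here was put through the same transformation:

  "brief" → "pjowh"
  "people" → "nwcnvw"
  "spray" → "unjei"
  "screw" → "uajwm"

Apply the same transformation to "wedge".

mwlsw

b(1)→p(15) and r(17)→j(9) fit y≡11x+4 (mod 26); the inverse of 11 mod 26 is 19. Each letter's alphabet position (a=0..z=25) is mapped through 11·x+4 mod 26 — an affine cipher.
On wedge: w(22)→11·22+4≡12=m; e(4)→11·4+4≡22=w; d(3)→11·3+4≡11=l; g(6)→11·6+4≡18=s; e(4)→11·4+4≡22=w (all mod 26).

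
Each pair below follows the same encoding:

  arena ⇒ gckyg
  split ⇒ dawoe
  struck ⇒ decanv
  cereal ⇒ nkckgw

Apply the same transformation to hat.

sge

The shift depends on letter class: consonant r→c is +11, but vowel a→g is +6. The rule splits by letter class: vowels +6, consonants +11.
For hat: h(cons)+11=s, a(vowel)+6=g, t(cons)+11=e.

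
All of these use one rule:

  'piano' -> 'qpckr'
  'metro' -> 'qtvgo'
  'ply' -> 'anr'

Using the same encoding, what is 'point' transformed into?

vpkqr

The word is reversed, then every letter is shifted forward by 2.
For point: reverse → tniop; then shift: t+2=v, n+2=p, i+2=k, o+2=q, p+2=r.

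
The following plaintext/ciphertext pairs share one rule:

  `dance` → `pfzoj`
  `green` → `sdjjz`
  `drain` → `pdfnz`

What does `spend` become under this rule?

ebjzp

The shift depends on letter class: consonant d→p is +12, but vowel a→f is +5. The rule splits by letter class: vowels +5, consonants +12.
On spend: s(cons)+12=e, p(cons)+12=b, e(vowel)+5=j, n(cons)+12=z, d(cons)+12=p.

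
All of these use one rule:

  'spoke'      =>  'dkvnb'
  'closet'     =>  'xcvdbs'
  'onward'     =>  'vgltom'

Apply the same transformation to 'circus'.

xjoxhd

s(18)→d(3) and p(15)→k(10) fit y≡15x+19 (mod 26); the inverse of 15 mod 26 is 7. This is an affine cipher: with a=0,…,z=25, each position x becomes (15x+19) mod 26.
On circus: c(2)→15·2+19≡23=x; i(8)→15·8+19≡9=j; r(17)→15·17+19≡14=o; c(2)→15·2+19≡23=x; u(20)→15·20+19≡7=h; s(18)→15·18+19≡3=d (all mod 26).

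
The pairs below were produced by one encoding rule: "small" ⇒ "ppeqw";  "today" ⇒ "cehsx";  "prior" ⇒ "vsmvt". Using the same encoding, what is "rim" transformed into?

Read the word backwards and shift each letter +4.
On rim: reverse → mir; then shift: m+4=q, i+4=m, r+4=v.

qmv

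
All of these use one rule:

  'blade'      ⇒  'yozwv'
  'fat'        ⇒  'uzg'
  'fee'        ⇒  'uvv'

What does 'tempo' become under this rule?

gvnkl

Each pair mirrors across the alphabet (b↔y, l↔o, a↔z): positions sum to 25. Each letter is replaced by its mirror in the alphabet: a↔z, b↔y, c↔x, and so on (the Atbash cipher).
On tempo: t↔g, e↔v, m↔n, p↔k, o↔l.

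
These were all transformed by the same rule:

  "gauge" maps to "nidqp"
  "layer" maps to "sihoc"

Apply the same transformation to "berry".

In gauge: g→n is +7, a→i is +8, u→d is +9, g→q is +10 — the shift increases by 1 each position. Letter i (0-indexed) is shifted by i+7, so successive shifts are 7, 8, 9, ….
Applying it to berry: b+7=i, e+8=m, r+9=a, r+10=b, y+11=j.

imabj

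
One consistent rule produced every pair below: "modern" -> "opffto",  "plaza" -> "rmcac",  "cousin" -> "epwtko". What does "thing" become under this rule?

vikoi

Shifts by position in modern: pos 0: m→o (+2), pos 1: o→p (+1), pos 2: d→f (+2), pos 3: e→f (+1) — repeating every 2. It's a Vigenère-style cipher with numeric key [2,1]: position i shifts by key[i mod 2].
On thing: t+2=v, h+1=i, i+2=k, n+1=o, g+2=i.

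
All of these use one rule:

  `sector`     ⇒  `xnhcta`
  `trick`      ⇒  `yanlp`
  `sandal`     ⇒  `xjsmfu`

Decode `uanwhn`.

Shifts by position in sector: pos 0: s→x (+5), pos 1: e→n (+9), pos 2: c→h (+5), pos 3: t→c (+9) — repeating every 2. It's a Vigenère-style cipher with numeric key [5,9]: position i shifts by key[i mod 2].
Reversing it on uanwhn: u−5=p, a−9=r, n−5=i, w−9=n, h−5=c, n−9=e.

prince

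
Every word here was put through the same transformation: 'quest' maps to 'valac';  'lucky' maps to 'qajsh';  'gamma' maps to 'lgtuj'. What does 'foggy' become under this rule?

kunoh

Letter i (0-indexed) is shifted by i+5, so successive shifts are 5, 6, 7, ….
Applying it to foggy: f+5=k, o+6=u, g+7=n, g+8=o, y+9=h.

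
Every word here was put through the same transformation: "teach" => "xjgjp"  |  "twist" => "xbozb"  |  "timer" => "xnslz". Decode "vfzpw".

In teach: t→x is +4, e→j is +5, a→g is +6, c→j is +7 — the shift increases by 1 each position. The shift increases by 1 at each position, starting from +4: 4, 5, 6, ….
Decoding vfzpw: v−4=r, f−5=a, z−6=t, p−7=i, w−8=o.

ratio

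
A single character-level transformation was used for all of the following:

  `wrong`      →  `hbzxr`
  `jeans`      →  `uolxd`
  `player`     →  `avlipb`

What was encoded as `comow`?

Shifts by position in wrong: pos 0: w→h (+11), pos 1: r→b (+10), pos 2: o→z (+11), pos 3: n→x (+10) — repeating every 2. It's a Vigenère-style cipher with numeric key [11,10]: position i shifts by key[i mod 2].
Undoing it on comow: c−11=r, o−10=e, m−11=b, o−10=e, w−11=l.

rebel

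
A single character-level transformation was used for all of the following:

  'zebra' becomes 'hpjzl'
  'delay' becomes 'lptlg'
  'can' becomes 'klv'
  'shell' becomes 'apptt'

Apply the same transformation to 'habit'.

The shift depends on letter class: consonant z→h is +8, but vowel e→p is +11. Two shifts are in play — +11 for a/e/i/o/u, +8 for every other letter.
Applying it to habit: h(cons)+8=p, a(vowel)+11=l, b(cons)+8=j, i(vowel)+11=t, t(cons)+8=b.

pljtb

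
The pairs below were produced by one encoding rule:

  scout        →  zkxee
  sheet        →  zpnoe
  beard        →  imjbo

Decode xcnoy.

In scout: s→z is +7, c→k is +8, o→x is +9, u→e is +10 — the shift increases by 1 each position. The shift increases by 1 at each position, starting from +7: 7, 8, 9, ….
Undoing it on xcnoy: x−7=q, c−8=u, n−9=e, o−10=e, y−11=n.

queen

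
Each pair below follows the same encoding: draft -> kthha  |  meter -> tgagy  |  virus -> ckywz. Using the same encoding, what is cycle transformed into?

Shifts by position in draft: pos 0: d→k (+7), pos 1: r→t (+2), pos 2: a→h (+7), pos 3: f→h (+2) — repeating every 2. A repeating key of period 2 is used — shifts +7, +2 over and over.
On cycle: c+7=j, y+2=a, c+7=j, l+2=n, e+7=l.

jajnl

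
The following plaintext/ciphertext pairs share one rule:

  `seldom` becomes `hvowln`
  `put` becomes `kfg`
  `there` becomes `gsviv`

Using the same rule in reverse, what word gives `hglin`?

storm

Each pair mirrors across the alphabet (s↔h, e↔v, l↔o): positions sum to 25. Letters are reflected about the middle of the alphabet (position → 25−position): Atbash.
Undoing it on hglin: h↔s, g↔t, l↔o, i↔r, n↔m.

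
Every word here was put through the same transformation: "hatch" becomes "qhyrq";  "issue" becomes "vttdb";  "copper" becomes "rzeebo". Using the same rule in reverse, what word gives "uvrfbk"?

Each letter's alphabet position (a=0..z=25) is mapped through 5·x+7 mod 26 — an affine cipher.
Reversing it on uvrfbk: u(20)→21·(20−7)≡13=n; v(21)→21·(21−7)≡8=i; r(17)→21·(17−7)≡2=c; f(5)→21·(5−7)≡10=k; b(1)→21·(1−7)≡4=e; k(10)→21·(10−7)≡11=l (all mod 26).

nickel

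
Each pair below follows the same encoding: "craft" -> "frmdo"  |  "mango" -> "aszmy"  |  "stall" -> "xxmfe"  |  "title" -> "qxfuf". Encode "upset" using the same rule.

The output letters match the input read backwards, each shifted +12: craft reversed is tfarc. The word is reversed, then every letter is shifted forward by 12.
On upset: reverse → tespu; then shift: t+12=f, e+12=q, s+12=e, p+12=b, u+12=g.

fqebg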